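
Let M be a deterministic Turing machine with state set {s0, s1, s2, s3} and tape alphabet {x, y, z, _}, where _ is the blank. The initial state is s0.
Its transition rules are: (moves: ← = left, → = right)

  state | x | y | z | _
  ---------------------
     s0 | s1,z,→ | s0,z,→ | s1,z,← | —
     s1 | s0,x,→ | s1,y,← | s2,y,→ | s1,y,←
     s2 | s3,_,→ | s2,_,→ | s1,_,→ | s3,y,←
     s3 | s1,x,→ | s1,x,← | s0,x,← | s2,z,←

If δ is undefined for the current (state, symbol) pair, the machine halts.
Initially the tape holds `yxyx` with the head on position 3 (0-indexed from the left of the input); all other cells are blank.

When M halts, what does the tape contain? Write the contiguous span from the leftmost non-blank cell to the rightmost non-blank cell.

yxzzzz

state=s0 head=3 tape=yxy[x]___   (s0,x)→(s1,z,→)
state=s1 head=4 tape=yxyz[_]__   (s1,_)→(s1,y,←)
state=s1 head=3 tape=yxy[z]y__   (s1,z)→(s2,y,→)
state=s2 head=4 tape=yxyy[y]__   (s2,y)→(s2,_,→)
state=s2 head=5 tape=yxyy_[_]_   (s2,_)→(s3,y,←)
state=s3 head=4 tape=yxyy[_]y_   (s3,_)→(s2,z,←)
state=s2 head=3 tape=yxy[y]zy_   (s2,y)→(s2,_,→)
state=s2 head=4 tape=yxy_[z]y_   (s2,z)→(s1,_,→)
state=s1 head=5 tape=yxy__[y]_   (s1,y)→(s1,y,←)
state=s1 head=4 tape=yxy_[_]y_   (s1,_)→(s1,y,←)
state=s1 head=3 tape=yxy[_]yy_   (s1,_)→(s1,y,←)
state=s1 head=2 tape=yx[y]yyy_   (s1,y)→(s1,y,←)
state=s1 head=1 tape=y[x]yyyy_   (s1,x)→(s0,x,→)
state=s0 head=2 tape=yx[y]yyy_   (s0,y)→(s0,z,→)
state=s0 head=3 tape=yxz[y]yy_   (s0,y)→(s0,z,→)
state=s0 head=4 tape=yxzz[y]y_   (s0,y)→(s0,z,→)
state=s0 head=5 tape=yxzzz[y]_   (s0,y)→(s0,z,→)
state=s0 head=6 tape=yxzzzz[_]
The non-blank tape span at halt is yxzzzz.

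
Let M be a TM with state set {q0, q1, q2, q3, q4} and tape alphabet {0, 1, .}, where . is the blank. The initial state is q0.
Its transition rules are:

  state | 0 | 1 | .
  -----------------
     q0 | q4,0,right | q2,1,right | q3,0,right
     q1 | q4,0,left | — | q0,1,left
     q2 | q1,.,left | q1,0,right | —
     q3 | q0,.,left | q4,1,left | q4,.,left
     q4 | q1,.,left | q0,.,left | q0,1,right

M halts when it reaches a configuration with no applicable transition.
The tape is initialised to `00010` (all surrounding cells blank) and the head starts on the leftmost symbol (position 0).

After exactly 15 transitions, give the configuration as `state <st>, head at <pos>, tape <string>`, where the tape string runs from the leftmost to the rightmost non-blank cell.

q0 | .[0]0010...   read 0 → write 0, move right, go to q4
q4 | .0[0]010...   read 0 → write ., move left, go to q1
q1 | .[0].010...   read 0 → write 0, move left, go to q4
q4 | [.]0.010...   read . → write 1, move right, go to q0
q0 | 1[0].010...   read 0 → write 0, move right, go to q4
q4 | 10[.]010...   read . → write 1, move right, go to q0
q0 | 101[0]10...   read 0 → write 0, move right, go to q4
q4 | 1010[1]0...   read 1 → write ., move left, go to q0
q0 | 101[0].0...   read 0 → write 0, move right, go to q4
q4 | 1010[.]0...   read . → write 1, move right, go to q0
q0 | 10101[0]...   read 0 → write 0, move right, go to q4
q4 | 101010[.]..   read . → write 1, move right, go to q0
q0 | 1010101[.].   read . → write 0, move right, go to q3
q3 | 10101010[.]   read . → write ., move left, go to q4
q4 | 1010101[0].   read 0 → write ., move left, go to q1
q1 | 101010[1]..
After 15 steps: state q1, head at 5, tape 1010101.

state q1, head at 5, tape 1010101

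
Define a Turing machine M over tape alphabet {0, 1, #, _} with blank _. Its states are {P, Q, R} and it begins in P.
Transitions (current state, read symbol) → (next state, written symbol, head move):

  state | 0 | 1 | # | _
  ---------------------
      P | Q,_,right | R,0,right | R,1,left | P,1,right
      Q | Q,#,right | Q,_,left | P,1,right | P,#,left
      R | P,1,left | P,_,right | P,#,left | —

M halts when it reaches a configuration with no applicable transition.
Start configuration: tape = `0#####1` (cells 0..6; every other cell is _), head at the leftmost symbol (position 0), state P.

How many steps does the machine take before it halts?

15

P | [0]#####1_   read 0 → write _, move right, go to Q
Q | _[#]####1_   read # → write 1, move right, go to P
P | _1[#]###1_   read # → write 1, move left, go to R
R | _[1]1###1_   read 1 → write _, move right, go to P
P | __[1]###1_   read 1 → write 0, move right, go to R
R | __0[#]##1_   read # → write #, move left, go to P
P | __[0]###1_   read 0 → write _, move right, go to Q
Q | ___[#]##1_   read # → write 1, move right, go to P
P | ___1[#]#1_   read # → write 1, move left, go to R
R | ___[1]1#1_   read 1 → write _, move right, go to P
P | ____[1]#1_   read 1 → write 0, move right, go to R
R | ____0[#]1_   read # → write #, move left, go to P
P | ____[0]#1_   read 0 → write _, move right, go to Q
Q | _____[#]1_   read # → write 1, move right, go to P
P | _____1[1]_   read 1 → write 0, move right, go to R
R | _____10[_]
M halts after 15 transitions.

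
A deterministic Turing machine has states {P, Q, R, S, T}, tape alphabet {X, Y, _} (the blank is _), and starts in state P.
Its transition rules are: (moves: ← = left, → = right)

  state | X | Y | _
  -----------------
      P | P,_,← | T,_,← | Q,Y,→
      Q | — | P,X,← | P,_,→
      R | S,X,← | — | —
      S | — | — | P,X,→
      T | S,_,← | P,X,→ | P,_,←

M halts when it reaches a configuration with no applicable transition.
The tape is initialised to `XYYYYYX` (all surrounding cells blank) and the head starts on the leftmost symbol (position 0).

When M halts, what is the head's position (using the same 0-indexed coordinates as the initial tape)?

2

state=P head=0 tape=_____[X]YYYYYX   (P,X)→(P,_,←)
state=P head=-1 tape=____[_]_YYYYYX   (P,_)→(Q,Y,→)
state=Q head=0 tape=____Y[_]YYYYYX   (Q,_)→(P,_,→)
state=P head=1 tape=____Y_[Y]YYYYX   (P,Y)→(T,_,←)
state=T head=0 tape=____Y[_]_YYYYX   (T,_)→(P,_,←)
state=P head=-1 tape=____[Y]__YYYYX   (P,Y)→(T,_,←)
state=T head=-2 tape=___[_]___YYYYX   (T,_)→(P,_,←)
state=P head=-3 tape=__[_]____YYYYX   (P,_)→(Q,Y,→)
state=Q head=-2 tape=__Y[_]___YYYYX   (Q,_)→(P,_,→)
state=P head=-1 tape=__Y_[_]__YYYYX   (P,_)→(Q,Y,→)
state=Q head=0 tape=__Y_Y[_]_YYYYX   (Q,_)→(P,_,→)
state=P head=1 tape=__Y_Y_[_]YYYYX   (P,_)→(Q,Y,→)
state=Q head=2 tape=__Y_Y_Y[Y]YYYX   (Q,Y)→(P,X,←)
state=P head=1 tape=__Y_Y_[Y]XYYYX   (P,Y)→(T,_,←)
state=T head=0 tape=__Y_Y[_]_XYYYX   (T,_)→(P,_,←)
state=P head=-1 tape=__Y_[Y]__XYYYX   (P,Y)→(T,_,←)
state=T head=-2 tape=__Y[_]___XYYYX   (T,_)→(P,_,←)
state=P head=-3 tape=__[Y]____XYYYX   (P,Y)→(T,_,←)
state=T head=-4 tape=_[_]_____XYYYX   (T,_)→(P,_,←)
state=P head=-5 tape=[_]______XYYYX   (P,_)→(Q,Y,→)
state=Q head=-4 tape=Y[_]_____XYYYX   (Q,_)→(P,_,→)
state=P head=-3 tape=Y_[_]____XYYYX   (P,_)→(Q,Y,→)
state=Q head=-2 tape=Y_Y[_]___XYYYX   (Q,_)→(P,_,→)
state=P head=-1 tape=Y_Y_[_]__XYYYX   (P,_)→(Q,Y,→)
state=Q head=0 tape=Y_Y_Y[_]_XYYYX   (Q,_)→(P,_,→)
state=P head=1 tape=Y_Y_Y_[_]XYYYX   (P,_)→(Q,Y,→)
state=Q head=2 tape=Y_Y_Y_Y[X]YYYX
At halt the head is at cell 2.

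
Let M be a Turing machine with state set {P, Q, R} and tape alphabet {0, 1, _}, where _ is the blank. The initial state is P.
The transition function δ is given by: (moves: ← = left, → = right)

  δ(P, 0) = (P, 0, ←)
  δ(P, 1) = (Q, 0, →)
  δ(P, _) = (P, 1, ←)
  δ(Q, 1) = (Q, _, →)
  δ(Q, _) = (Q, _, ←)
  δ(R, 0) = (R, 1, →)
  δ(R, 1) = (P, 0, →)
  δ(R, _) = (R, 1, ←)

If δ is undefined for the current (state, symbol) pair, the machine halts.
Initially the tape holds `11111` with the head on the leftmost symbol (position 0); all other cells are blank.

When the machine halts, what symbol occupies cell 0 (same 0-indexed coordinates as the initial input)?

0

P | [1]1111_   read 1 → write 0, move →, go to Q
Q | 0[1]111_   read 1 → write _, move →, go to Q
Q | 0_[1]11_   read 1 → write _, move →, go to Q
Q | 0__[1]1_   read 1 → write _, move →, go to Q
Q | 0___[1]_   read 1 → write _, move →, go to Q
Q | 0____[_]   read _ → write _, move ←, go to Q
Q | 0___[_]_   read _ → write _, move ←, go to Q
Q | 0__[_]__   read _ → write _, move ←, go to Q
Q | 0_[_]___   read _ → write _, move ←, go to Q
Q | 0[_]____   read _ → write _, move ←, go to Q
Q | [0]_____
Cell 0 holds 0 when M halts.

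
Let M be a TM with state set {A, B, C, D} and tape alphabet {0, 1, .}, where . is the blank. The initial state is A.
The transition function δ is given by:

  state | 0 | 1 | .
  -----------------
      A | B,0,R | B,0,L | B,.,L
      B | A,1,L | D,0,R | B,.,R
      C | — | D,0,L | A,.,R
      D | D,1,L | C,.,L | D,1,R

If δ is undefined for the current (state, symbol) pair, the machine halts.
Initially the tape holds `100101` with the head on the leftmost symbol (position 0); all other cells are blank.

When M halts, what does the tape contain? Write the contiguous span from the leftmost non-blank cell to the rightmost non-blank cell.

0.1.0101

A | ....[1]00101   read 1 → write 0, move L, go to B
B | ...[.]000101   read . → write ., move R, go to B
B | ....[0]00101   read 0 → write 1, move L, go to A
A | ...[.]100101   read . → write ., move L, go to B
B | ..[.].100101   read . → write ., move R, go to B
B | ...[.]100101   read . → write ., move R, go to B
B | ....[1]00101   read 1 → write 0, move R, go to D
D | ....0[0]0101   read 0 → write 1, move L, go to D
D | ....[0]10101   read 0 → write 1, move L, go to D
D | ...[.]110101   read . → write 1, move R, go to D
D | ...1[1]10101   read 1 → write ., move L, go to C
C | ...[1].10101   read 1 → write 0, move L, go to D
D | ..[.]0.10101   read . → write 1, move R, go to D
D | ..1[0].10101   read 0 → write 1, move L, go to D
D | ..[1]1.10101   read 1 → write ., move L, go to C
C | .[.].1.10101   read . → write ., move R, go to A
A | ..[.]1.10101   read . → write ., move L, go to B
B | .[.].1.10101   read . → write ., move R, go to B
B | ..[.]1.10101   read . → write ., move R, go to B
B | ...[1].10101   read 1 → write 0, move R, go to D
D | ...0[.]10101   read . → write 1, move R, go to D
D | ...01[1]0101   read 1 → write ., move L, go to C
C | ...0[1].0101   read 1 → write 0, move L, go to D
D | ...[0]0.0101   read 0 → write 1, move L, go to D
D | ..[.]10.0101   read . → write 1, move R, go to D
D | ..1[1]0.0101   read 1 → write ., move L, go to C
C | ..[1].0.0101   read 1 → write 0, move L, go to D
D | .[.]0.0.0101   read . → write 1, move R, go to D
D | .1[0].0.0101   read 0 → write 1, move L, go to D
D | .[1]1.0.0101   read 1 → write ., move L, go to C
C | [.].1.0.0101   read . → write ., move R, go to A
A | .[.]1.0.0101   read . → write ., move L, go to B
B | [.].1.0.0101   read . → write ., move R, go to B
B | .[.]1.0.0101   read . → write ., move R, go to B
B | ..[1].0.0101   read 1 → write 0, move R, go to D
D | ..0[.]0.0101   read . → write 1, move R, go to D
D | ..01[0].0101   read 0 → write 1, move L, go to D
D | ..0[1]1.0101   read 1 → write ., move L, go to C
C | ..[0].1.0101
The non-blank tape span at halt is 0.1.0101.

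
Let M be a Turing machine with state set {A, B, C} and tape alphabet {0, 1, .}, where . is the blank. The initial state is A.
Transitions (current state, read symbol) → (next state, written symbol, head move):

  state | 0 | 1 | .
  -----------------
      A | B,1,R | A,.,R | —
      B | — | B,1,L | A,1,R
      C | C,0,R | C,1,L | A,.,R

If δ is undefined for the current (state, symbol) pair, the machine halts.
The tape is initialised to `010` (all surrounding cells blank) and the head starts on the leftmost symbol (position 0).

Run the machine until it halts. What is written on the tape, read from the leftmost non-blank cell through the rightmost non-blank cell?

1..11

A | .[0]10..   read 0 → write 1, move R, go to B
B | .1[1]0..   read 1 → write 1, move L, go to B
B | .[1]10..   read 1 → write 1, move L, go to B
B | [.]110..   read . → write 1, move R, go to A
A | 1[1]10..   read 1 → write ., move R, go to A
A | 1.[1]0..   read 1 → write ., move R, go to A
A | 1..[0]..   read 0 → write 1, move R, go to B
B | 1..1[.].   read . → write 1, move R, go to A
A | 1..11[.]
The non-blank tape span at halt is 1..11.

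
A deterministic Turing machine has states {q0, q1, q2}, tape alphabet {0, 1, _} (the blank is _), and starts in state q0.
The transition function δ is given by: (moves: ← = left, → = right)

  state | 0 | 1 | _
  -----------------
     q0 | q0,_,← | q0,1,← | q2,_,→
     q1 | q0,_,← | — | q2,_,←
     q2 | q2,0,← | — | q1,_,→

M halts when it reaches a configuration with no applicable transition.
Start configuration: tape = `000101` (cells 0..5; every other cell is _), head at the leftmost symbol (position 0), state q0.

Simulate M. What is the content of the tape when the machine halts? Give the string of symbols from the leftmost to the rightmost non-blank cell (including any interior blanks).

101

state=q0 head=0 tape=_[0]00101   (q0,0)→(q0,_,←)
state=q0 head=-1 tape=[_]_00101   (q0,_)→(q2,_,→)
state=q2 head=0 tape=_[_]00101   (q2,_)→(q1,_,→)
state=q1 head=1 tape=__[0]0101   (q1,0)→(q0,_,←)
state=q0 head=0 tape=_[_]_0101   (q0,_)→(q2,_,→)
state=q2 head=1 tape=__[_]0101   (q2,_)→(q1,_,→)
state=q1 head=2 tape=___[0]101   (q1,0)→(q0,_,←)
state=q0 head=1 tape=__[_]_101   (q0,_)→(q2,_,→)
state=q2 head=2 tape=___[_]101   (q2,_)→(q1,_,→)
state=q1 head=3 tape=____[1]01
The non-blank tape span at halt is 101.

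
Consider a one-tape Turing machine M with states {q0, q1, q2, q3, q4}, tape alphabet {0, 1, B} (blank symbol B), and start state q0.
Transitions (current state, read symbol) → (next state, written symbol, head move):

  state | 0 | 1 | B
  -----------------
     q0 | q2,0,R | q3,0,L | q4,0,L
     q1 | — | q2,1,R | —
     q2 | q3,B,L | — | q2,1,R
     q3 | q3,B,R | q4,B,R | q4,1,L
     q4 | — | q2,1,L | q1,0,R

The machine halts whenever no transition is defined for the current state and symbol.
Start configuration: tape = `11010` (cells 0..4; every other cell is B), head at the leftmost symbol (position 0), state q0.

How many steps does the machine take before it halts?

state=q0 head=0 tape=BB[1]1010B   (q0,1)→(q3,0,L)
state=q3 head=-1 tape=B[B]01010B   (q3,B)→(q4,1,L)
state=q4 head=-2 tape=[B]101010B   (q4,B)→(q1,0,R)
state=q1 head=-1 tape=0[1]01010B   (q1,1)→(q2,1,R)
state=q2 head=0 tape=01[0]1010B   (q2,0)→(q3,B,L)
state=q3 head=-1 tape=0[1]B1010B   (q3,1)→(q4,B,R)
state=q4 head=0 tape=0B[B]1010B   (q4,B)→(q1,0,R)
state=q1 head=1 tape=0B0[1]010B   (q1,1)→(q2,1,R)
state=q2 head=2 tape=0B01[0]10B   (q2,0)→(q3,B,L)
state=q3 head=1 tape=0B0[1]B10B   (q3,1)→(q4,B,R)
state=q4 head=2 tape=0B0B[B]10B   (q4,B)→(q1,0,R)
state=q1 head=3 tape=0B0B0[1]0B   (q1,1)→(q2,1,R)
state=q2 head=4 tape=0B0B01[0]B   (q2,0)→(q3,B,L)
state=q3 head=3 tape=0B0B0[1]BB   (q3,1)→(q4,B,R)
state=q4 head=4 tape=0B0B0B[B]B   (q4,B)→(q1,0,R)
state=q1 head=5 tape=0B0B0B0[B]
M halts after 15 transitions.

15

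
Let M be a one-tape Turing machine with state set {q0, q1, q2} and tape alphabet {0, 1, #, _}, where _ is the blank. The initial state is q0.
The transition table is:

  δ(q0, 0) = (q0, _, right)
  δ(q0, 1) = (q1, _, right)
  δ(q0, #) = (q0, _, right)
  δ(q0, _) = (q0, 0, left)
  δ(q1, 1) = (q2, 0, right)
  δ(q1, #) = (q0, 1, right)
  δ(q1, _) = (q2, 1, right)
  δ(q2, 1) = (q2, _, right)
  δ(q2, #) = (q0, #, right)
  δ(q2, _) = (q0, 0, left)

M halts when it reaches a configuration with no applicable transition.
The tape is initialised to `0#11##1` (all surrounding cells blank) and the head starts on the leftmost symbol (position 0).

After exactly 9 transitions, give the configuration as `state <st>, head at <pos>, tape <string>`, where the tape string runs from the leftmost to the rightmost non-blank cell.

state q0, head at 7, tape 0#__10

state=q0 head=0 tape=[0]#11##1__   (q0,0)→(q0,_,right)
state=q0 head=1 tape=_[#]11##1__   (q0,#)→(q0,_,right)
state=q0 head=2 tape=__[1]1##1__   (q0,1)→(q1,_,right)
state=q1 head=3 tape=___[1]##1__   (q1,1)→(q2,0,right)
state=q2 head=4 tape=___0[#]#1__   (q2,#)→(q0,#,right)
state=q0 head=5 tape=___0#[#]1__   (q0,#)→(q0,_,right)
state=q0 head=6 tape=___0#_[1]__   (q0,1)→(q1,_,right)
state=q1 head=7 tape=___0#__[_]_   (q1,_)→(q2,1,right)
state=q2 head=8 tape=___0#__1[_]   (q2,_)→(q0,0,left)
state=q0 head=7 tape=___0#__[1]0
After 9 steps: state q0, head at 7, tape 0#__10.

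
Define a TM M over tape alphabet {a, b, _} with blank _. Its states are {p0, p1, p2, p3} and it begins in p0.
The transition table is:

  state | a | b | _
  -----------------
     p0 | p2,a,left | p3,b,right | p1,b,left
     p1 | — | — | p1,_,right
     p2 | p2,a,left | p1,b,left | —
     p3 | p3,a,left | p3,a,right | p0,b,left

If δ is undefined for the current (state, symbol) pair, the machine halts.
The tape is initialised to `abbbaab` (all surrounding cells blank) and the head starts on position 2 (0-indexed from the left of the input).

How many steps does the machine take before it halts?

state=p0 head=2 tape=___ab[b]baab   (p0,b)→(p3,b,right)
state=p3 head=3 tape=___abb[b]aab   (p3,b)→(p3,a,right)
state=p3 head=4 tape=___abba[a]ab   (p3,a)→(p3,a,left)
state=p3 head=3 tape=___abb[a]aab   (p3,a)→(p3,a,left)
state=p3 head=2 tape=___ab[b]aaab   (p3,b)→(p3,a,right)
state=p3 head=3 tape=___aba[a]aab   (p3,a)→(p3,a,left)
state=p3 head=2 tape=___ab[a]aaab   (p3,a)→(p3,a,left)
state=p3 head=1 tape=___a[b]aaaab   (p3,b)→(p3,a,right)
state=p3 head=2 tape=___aa[a]aaab   (p3,a)→(p3,a,left)
state=p3 head=1 tape=___a[a]aaaab   (p3,a)→(p3,a,left)
state=p3 head=0 tape=___[a]aaaaab   (p3,a)→(p3,a,left)
state=p3 head=-1 tape=__[_]aaaaaab   (p3,_)→(p0,b,left)
state=p0 head=-2 tape=_[_]baaaaaab   (p0,_)→(p1,b,left)
state=p1 head=-3 tape=[_]bbaaaaaab   (p1,_)→(p1,_,right)
state=p1 head=-2 tape=_[b]baaaaaab
M halts after 14 transitions.

14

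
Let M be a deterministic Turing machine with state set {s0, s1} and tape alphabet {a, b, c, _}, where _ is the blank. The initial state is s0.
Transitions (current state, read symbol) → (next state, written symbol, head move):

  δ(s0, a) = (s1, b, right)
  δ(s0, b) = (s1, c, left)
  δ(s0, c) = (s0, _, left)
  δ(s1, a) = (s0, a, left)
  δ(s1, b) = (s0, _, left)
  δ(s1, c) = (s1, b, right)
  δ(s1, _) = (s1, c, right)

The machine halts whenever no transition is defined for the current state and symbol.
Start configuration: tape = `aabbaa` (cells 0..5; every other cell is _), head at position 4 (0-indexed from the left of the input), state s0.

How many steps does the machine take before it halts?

18

s0 | __aabb[a]a   read a → write b, move right, go to s1
s1 | __aabbb[a]   read a → write a, move left, go to s0
s0 | __aabb[b]a   read b → write c, move left, go to s1
s1 | __aab[b]ca   read b → write _, move left, go to s0
s0 | __aa[b]_ca   read b → write c, move left, go to s1
s1 | __a[a]c_ca   read a → write a, move left, go to s0
s0 | __[a]ac_ca   read a → write b, move right, go to s1
s1 | __b[a]c_ca   read a → write a, move left, go to s0
s0 | __[b]ac_ca   read b → write c, move left, go to s1
s1 | _[_]cac_ca   read _ → write c, move right, go to s1
s1 | _c[c]ac_ca   read c → write b, move right, go to s1
s1 | _cb[a]c_ca   read a → write a, move left, go to s0
s0 | _c[b]ac_ca   read b → write c, move left, go to s1
s1 | _[c]cac_ca   read c → write b, move right, go to s1
s1 | _b[c]ac_ca   read c → write b, move right, go to s1
s1 | _bb[a]c_ca   read a → write a, move left, go to s0
s0 | _b[b]ac_ca   read b → write c, move left, go to s1
s1 | _[b]cac_ca   read b → write _, move left, go to s0
s0 | [_]_cac_ca
M halts after 18 transitions.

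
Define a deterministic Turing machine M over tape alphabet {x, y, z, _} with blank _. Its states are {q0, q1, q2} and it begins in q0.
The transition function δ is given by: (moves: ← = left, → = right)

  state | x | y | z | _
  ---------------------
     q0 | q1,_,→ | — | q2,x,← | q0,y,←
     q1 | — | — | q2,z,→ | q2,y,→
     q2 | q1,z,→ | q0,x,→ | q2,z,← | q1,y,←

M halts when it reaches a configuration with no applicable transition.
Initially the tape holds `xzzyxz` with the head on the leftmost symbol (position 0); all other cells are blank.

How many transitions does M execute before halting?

9

q0 | _[x]zzyxz   read x → write _, move →, go to q1
q1 | __[z]zyxz   read z → write z, move →, go to q2
q2 | __z[z]yxz   read z → write z, move ←, go to q2
q2 | __[z]zyxz   read z → write z, move ←, go to q2
q2 | _[_]zzyxz   read _ → write y, move ←, go to q1
q1 | [_]yzzyxz   read _ → write y, move →, go to q2
q2 | y[y]zzyxz   read y → write x, move →, go to q0
q0 | yx[z]zyxz   read z → write x, move ←, go to q2
q2 | y[x]xzyxz   read x → write z, move →, go to q1
q1 | yz[x]zyxz
M halts after 9 transitions.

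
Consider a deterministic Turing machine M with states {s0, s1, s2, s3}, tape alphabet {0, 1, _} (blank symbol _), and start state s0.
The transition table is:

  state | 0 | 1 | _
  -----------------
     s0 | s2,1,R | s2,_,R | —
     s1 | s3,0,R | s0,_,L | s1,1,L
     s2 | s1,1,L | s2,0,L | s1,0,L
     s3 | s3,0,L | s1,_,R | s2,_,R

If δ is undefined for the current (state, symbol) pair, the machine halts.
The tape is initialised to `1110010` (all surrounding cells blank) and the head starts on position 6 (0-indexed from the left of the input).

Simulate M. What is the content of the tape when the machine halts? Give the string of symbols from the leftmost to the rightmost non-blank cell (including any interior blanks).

11100__0

s0 | 111001[0]_   read 0 → write 1, move R, go to s2
s2 | 1110011[_]   read _ → write 0, move L, go to s1
s1 | 111001[1]0   read 1 → write _, move L, go to s0
s0 | 11100[1]_0   read 1 → write _, move R, go to s2
s2 | 11100_[_]0   read _ → write 0, move L, go to s1
s1 | 11100[_]00   read _ → write 1, move L, go to s1
s1 | 1110[0]100   read 0 → write 0, move R, go to s3
s3 | 11100[1]00   read 1 → write _, move R, go to s1
s1 | 11100_[0]0   read 0 → write 0, move R, go to s3
s3 | 11100_0[0]   read 0 → write 0, move L, go to s3
s3 | 11100_[0]0   read 0 → write 0, move L, go to s3
s3 | 11100[_]00   read _ → write _, move R, go to s2
s2 | 11100_[0]0   read 0 → write 1, move L, go to s1
s1 | 11100[_]10   read _ → write 1, move L, go to s1
s1 | 1110[0]110   read 0 → write 0, move R, go to s3
s3 | 11100[1]10   read 1 → write _, move R, go to s1
s1 | 11100_[1]0   read 1 → write _, move L, go to s0
s0 | 11100[_]_0
The non-blank tape span at halt is 11100__0.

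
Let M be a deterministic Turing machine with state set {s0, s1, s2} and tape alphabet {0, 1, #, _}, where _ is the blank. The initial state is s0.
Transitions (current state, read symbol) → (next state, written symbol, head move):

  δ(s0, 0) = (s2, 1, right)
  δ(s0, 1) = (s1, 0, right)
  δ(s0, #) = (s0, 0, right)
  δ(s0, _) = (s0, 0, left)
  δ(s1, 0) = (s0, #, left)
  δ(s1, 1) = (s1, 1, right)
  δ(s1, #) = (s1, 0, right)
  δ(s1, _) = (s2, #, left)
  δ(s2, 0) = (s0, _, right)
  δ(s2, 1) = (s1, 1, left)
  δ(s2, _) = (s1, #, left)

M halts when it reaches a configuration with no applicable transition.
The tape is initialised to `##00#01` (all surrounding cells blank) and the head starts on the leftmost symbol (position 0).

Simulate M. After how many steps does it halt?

state=s0 head=0 tape=[#]#00#01____   (s0,#)→(s0,0,right)
state=s0 head=1 tape=0[#]00#01____   (s0,#)→(s0,0,right)
state=s0 head=2 tape=00[0]0#01____   (s0,0)→(s2,1,right)
state=s2 head=3 tape=001[0]#01____   (s2,0)→(s0,_,right)
state=s0 head=4 tape=001_[#]01____   (s0,#)→(s0,0,right)
state=s0 head=5 tape=001_0[0]1____   (s0,0)→(s2,1,right)
state=s2 head=6 tape=001_01[1]____   (s2,1)→(s1,1,left)
state=s1 head=5 tape=001_0[1]1____   (s1,1)→(s1,1,right)
state=s1 head=6 tape=001_01[1]____   (s1,1)→(s1,1,right)
state=s1 head=7 tape=001_011[_]___   (s1,_)→(s2,#,left)
state=s2 head=6 tape=001_01[1]#___   (s2,1)→(s1,1,left)
state=s1 head=5 tape=001_0[1]1#___   (s1,1)→(s1,1,right)
state=s1 head=6 tape=001_01[1]#___   (s1,1)→(s1,1,right)
state=s1 head=7 tape=001_011[#]___   (s1,#)→(s1,0,right)
state=s1 head=8 tape=001_0110[_]__   (s1,_)→(s2,#,left)
state=s2 head=7 tape=001_011[0]#__   (s2,0)→(s0,_,right)
state=s0 head=8 tape=001_011_[#]__   (s0,#)→(s0,0,right)
state=s0 head=9 tape=001_011_0[_]_   (s0,_)→(s0,0,left)
state=s0 head=8 tape=001_011_[0]0_   (s0,0)→(s2,1,right)
state=s2 head=9 tape=001_011_1[0]_   (s2,0)→(s0,_,right)
state=s0 head=10 tape=001_011_1_[_]   (s0,_)→(s0,0,left)
state=s0 head=9 tape=001_011_1[_]0   (s0,_)→(s0,0,left)
state=s0 head=8 tape=001_011_[1]00   (s0,1)→(s1,0,right)
state=s1 head=9 tape=001_011_0[0]0   (s1,0)→(s0,#,left)
state=s0 head=8 tape=001_011_[0]#0   (s0,0)→(s2,1,right)
state=s2 head=9 tape=001_011_1[#]0
M halts after 25 transitions.

25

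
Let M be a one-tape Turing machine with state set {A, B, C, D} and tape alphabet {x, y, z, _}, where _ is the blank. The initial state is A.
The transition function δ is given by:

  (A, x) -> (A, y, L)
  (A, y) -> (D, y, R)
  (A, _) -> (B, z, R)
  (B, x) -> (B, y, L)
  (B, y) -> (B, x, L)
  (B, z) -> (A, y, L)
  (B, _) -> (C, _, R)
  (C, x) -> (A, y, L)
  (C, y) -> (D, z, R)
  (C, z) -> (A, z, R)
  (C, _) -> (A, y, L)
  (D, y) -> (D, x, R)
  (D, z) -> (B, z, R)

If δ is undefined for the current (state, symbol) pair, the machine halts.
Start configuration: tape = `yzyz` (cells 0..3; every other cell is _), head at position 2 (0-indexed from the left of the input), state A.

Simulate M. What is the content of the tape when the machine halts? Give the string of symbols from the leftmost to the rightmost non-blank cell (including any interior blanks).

yzyzyx

A | yz[y]z__   read y → write y, move R, go to D
D | yzy[z]__   read z → write z, move R, go to B
B | yzyz[_]_   read _ → write _, move R, go to C
C | yzyz_[_]   read _ → write y, move L, go to A
A | yzyz[_]y   read _ → write z, move R, go to B
B | yzyzz[y]   read y → write x, move L, go to B
B | yzyz[z]x   read z → write y, move L, go to A
A | yzy[z]yx
The non-blank tape span at halt is yzyzyx.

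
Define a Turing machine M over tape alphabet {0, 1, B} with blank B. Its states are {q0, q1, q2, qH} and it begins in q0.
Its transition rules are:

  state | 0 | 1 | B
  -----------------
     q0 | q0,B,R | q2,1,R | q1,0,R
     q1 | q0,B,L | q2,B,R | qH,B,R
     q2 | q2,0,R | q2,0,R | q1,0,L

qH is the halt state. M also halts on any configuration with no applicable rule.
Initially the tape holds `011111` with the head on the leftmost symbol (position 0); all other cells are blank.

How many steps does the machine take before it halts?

q0 | [0]11111BBB   read 0 → write B, move R, go to q0
q0 | B[1]1111BBB   read 1 → write 1, move R, go to q2
q2 | B1[1]111BBB   read 1 → write 0, move R, go to q2
q2 | B10[1]11BBB   read 1 → write 0, move R, go to q2
q2 | B100[1]1BBB   read 1 → write 0, move R, go to q2
q2 | B1000[1]BBB   read 1 → write 0, move R, go to q2
q2 | B10000[B]BB   read B → write 0, move L, go to q1
q1 | B1000[0]0BB   read 0 → write B, move L, go to q0
q0 | B100[0]B0BB   read 0 → write B, move R, go to q0
q0 | B100B[B]0BB   read B → write 0, move R, go to q1
q1 | B100B0[0]BB   read 0 → write B, move L, go to q0
q0 | B100B[0]BBB   read 0 → write B, move R, go to q0
q0 | B100BB[B]BB   read B → write 0, move R, go to q1
q1 | B100BB0[B]B   read B → write B, move R, go to qH
qH | B100BB0B[B]
M halts after 14 transitions.

14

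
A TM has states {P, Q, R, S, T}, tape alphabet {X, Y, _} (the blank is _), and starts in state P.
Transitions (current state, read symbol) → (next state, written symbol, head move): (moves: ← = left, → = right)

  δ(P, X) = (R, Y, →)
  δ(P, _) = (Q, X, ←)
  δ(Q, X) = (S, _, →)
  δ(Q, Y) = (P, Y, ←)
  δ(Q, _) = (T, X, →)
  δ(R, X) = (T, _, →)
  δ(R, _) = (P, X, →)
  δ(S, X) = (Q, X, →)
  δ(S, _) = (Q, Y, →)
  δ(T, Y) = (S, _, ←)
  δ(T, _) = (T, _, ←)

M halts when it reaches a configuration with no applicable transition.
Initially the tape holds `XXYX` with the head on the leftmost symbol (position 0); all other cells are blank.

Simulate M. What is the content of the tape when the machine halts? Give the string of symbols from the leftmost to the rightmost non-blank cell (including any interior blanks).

state=P head=0 tape=[X]XYX   (P,X)→(R,Y,→)
state=R head=1 tape=Y[X]YX   (R,X)→(T,_,→)
state=T head=2 tape=Y_[Y]X   (T,Y)→(S,_,←)
state=S head=1 tape=Y[_]_X   (S,_)→(Q,Y,→)
state=Q head=2 tape=YY[_]X   (Q,_)→(T,X,→)
state=T head=3 tape=YYX[X]
The non-blank tape span at halt is YYXX.

YYXX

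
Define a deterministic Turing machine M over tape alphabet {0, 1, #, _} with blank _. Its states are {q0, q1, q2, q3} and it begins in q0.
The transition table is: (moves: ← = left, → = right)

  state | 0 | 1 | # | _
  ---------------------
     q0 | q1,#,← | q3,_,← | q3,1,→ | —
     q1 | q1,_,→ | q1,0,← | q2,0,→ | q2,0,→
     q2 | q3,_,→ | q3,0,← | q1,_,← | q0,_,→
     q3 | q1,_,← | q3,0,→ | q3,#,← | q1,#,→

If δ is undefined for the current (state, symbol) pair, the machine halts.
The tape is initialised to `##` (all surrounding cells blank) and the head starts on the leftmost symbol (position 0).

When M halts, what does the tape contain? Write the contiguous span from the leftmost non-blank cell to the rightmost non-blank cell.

0_1#0

state=q0 head=0 tape=_[#]#____   (q0,#)→(q3,1,→)
state=q3 head=1 tape=_1[#]____   (q3,#)→(q3,#,←)
state=q3 head=0 tape=_[1]#____   (q3,1)→(q3,0,→)
state=q3 head=1 tape=_0[#]____   (q3,#)→(q3,#,←)
state=q3 head=0 tape=_[0]#____   (q3,0)→(q1,_,←)
state=q1 head=-1 tape=[_]_#____   (q1,_)→(q2,0,→)
state=q2 head=0 tape=0[_]#____   (q2,_)→(q0,_,→)
state=q0 head=1 tape=0_[#]____   (q0,#)→(q3,1,→)
state=q3 head=2 tape=0_1[_]___   (q3,_)→(q1,#,→)
state=q1 head=3 tape=0_1#[_]__   (q1,_)→(q2,0,→)
state=q2 head=4 tape=0_1#0[_]_   (q2,_)→(q0,_,→)
state=q0 head=5 tape=0_1#0_[_]
The non-blank tape span at halt is 0_1#0.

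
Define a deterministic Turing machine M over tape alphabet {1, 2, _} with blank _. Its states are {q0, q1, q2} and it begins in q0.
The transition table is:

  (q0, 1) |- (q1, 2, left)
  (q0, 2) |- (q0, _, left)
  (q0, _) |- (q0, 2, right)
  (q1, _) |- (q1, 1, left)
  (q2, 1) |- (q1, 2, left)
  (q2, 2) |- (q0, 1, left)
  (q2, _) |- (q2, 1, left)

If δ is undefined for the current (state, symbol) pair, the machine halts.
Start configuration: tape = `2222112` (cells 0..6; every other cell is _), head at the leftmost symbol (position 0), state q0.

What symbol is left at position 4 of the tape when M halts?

2

q0 | ____[2]222112   read 2 → write _, move left, go to q0
q0 | ___[_]_222112   read _ → write 2, move right, go to q0
q0 | ___2[_]222112   read _ → write 2, move right, go to q0
q0 | ___22[2]22112   read 2 → write _, move left, go to q0
q0 | ___2[2]_22112   read 2 → write _, move left, go to q0
q0 | ___[2]__22112   read 2 → write _, move left, go to q0
q0 | __[_]___22112   read _ → write 2, move right, go to q0
q0 | __2[_]__22112   read _ → write 2, move right, go to q0
q0 | __22[_]_22112   read _ → write 2, move right, go to q0
q0 | __222[_]22112   read _ → write 2, move right, go to q0
q0 | __2222[2]2112   read 2 → write _, move left, go to q0
q0 | __222[2]_2112   read 2 → write _, move left, go to q0
q0 | __22[2]__2112   read 2 → write _, move left, go to q0
q0 | __2[2]___2112   read 2 → write _, move left, go to q0
q0 | __[2]____2112   read 2 → write _, move left, go to q0
q0 | _[_]_____2112   read _ → write 2, move right, go to q0
q0 | _2[_]____2112   read _ → write 2, move right, go to q0
q0 | _22[_]___2112   read _ → write 2, move right, go to q0
q0 | _222[_]__2112   read _ → write 2, move right, go to q0
q0 | _2222[_]_2112   read _ → write 2, move right, go to q0
q0 | _22222[_]2112   read _ → write 2, move right, go to q0
q0 | _222222[2]112   read 2 → write _, move left, go to q0
q0 | _22222[2]_112   read 2 → write _, move left, go to q0
q0 | _2222[2]__112   read 2 → write _, move left, go to q0
q0 | _222[2]___112   read 2 → write _, move left, go to q0
q0 | _22[2]____112   read 2 → write _, move left, go to q0
q0 | _2[2]_____112   read 2 → write _, move left, go to q0
q0 | _[2]______112   read 2 → write _, move left, go to q0
q0 | [_]_______112   read _ → write 2, move right, go to q0
q0 | 2[_]______112   read _ → write 2, move right, go to q0
q0 | 22[_]_____112   read _ → write 2, move right, go to q0
q0 | 222[_]____112   read _ → write 2, move right, go to q0
q0 | 2222[_]___112   read _ → write 2, move right, go to q0
q0 | 22222[_]__112   read _ → write 2, move right, go to q0
q0 | 222222[_]_112   read _ → write 2, move right, go to q0
q0 | 2222222[_]112   read _ → write 2, move right, go to q0
q0 | 22222222[1]12   read 1 → write 2, move left, go to q1
q1 | 2222222[2]212
Cell 4 holds 2 when M halts.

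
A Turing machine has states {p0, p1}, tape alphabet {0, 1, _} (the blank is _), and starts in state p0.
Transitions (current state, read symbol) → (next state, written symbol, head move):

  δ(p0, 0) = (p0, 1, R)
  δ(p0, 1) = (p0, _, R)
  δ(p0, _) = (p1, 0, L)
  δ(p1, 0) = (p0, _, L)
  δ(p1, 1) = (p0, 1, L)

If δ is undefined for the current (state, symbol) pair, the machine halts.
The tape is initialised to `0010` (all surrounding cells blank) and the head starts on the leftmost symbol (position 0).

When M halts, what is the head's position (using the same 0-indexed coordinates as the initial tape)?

0

p0 | [0]010__   read 0 → write 1, move R, go to p0
p0 | 1[0]10__   read 0 → write 1, move R, go to p0
p0 | 11[1]0__   read 1 → write _, move R, go to p0
p0 | 11_[0]__   read 0 → write 1, move R, go to p0
p0 | 11_1[_]_   read _ → write 0, move L, go to p1
p1 | 11_[1]0_   read 1 → write 1, move L, go to p0
p0 | 11[_]10_   read _ → write 0, move L, go to p1
p1 | 1[1]010_   read 1 → write 1, move L, go to p0
p0 | [1]1010_   read 1 → write _, move R, go to p0
p0 | _[1]010_   read 1 → write _, move R, go to p0
p0 | __[0]10_   read 0 → write 1, move R, go to p0
p0 | __1[1]0_   read 1 → write _, move R, go to p0
p0 | __1_[0]_   read 0 → write 1, move R, go to p0
p0 | __1_1[_]   read _ → write 0, move L, go to p1
p1 | __1_[1]0   read 1 → write 1, move L, go to p0
p0 | __1[_]10   read _ → write 0, move L, go to p1
p1 | __[1]010   read 1 → write 1, move L, go to p0
p0 | _[_]1010   read _ → write 0, move L, go to p1
p1 | [_]01010
At halt the head is at cell 0.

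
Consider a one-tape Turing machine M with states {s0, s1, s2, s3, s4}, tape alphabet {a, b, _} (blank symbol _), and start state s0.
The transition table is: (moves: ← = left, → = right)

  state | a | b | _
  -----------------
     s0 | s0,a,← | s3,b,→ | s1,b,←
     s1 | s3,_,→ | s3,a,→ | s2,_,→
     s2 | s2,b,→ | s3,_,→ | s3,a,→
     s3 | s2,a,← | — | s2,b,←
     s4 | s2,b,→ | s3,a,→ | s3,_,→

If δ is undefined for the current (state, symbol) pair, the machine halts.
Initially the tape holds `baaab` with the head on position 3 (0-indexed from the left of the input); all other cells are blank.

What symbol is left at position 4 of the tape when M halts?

state=s0 head=3 tape=baa[a]b_   (s0,a)→(s0,a,←)
state=s0 head=2 tape=ba[a]ab_   (s0,a)→(s0,a,←)
state=s0 head=1 tape=b[a]aab_   (s0,a)→(s0,a,←)
state=s0 head=0 tape=[b]aaab_   (s0,b)→(s3,b,→)
state=s3 head=1 tape=b[a]aab_   (s3,a)→(s2,a,←)
state=s2 head=0 tape=[b]aaab_   (s2,b)→(s3,_,→)
state=s3 head=1 tape=_[a]aab_   (s3,a)→(s2,a,←)
state=s2 head=0 tape=[_]aaab_   (s2,_)→(s3,a,→)
state=s3 head=1 tape=a[a]aab_   (s3,a)→(s2,a,←)
state=s2 head=0 tape=[a]aaab_   (s2,a)→(s2,b,→)
state=s2 head=1 tape=b[a]aab_   (s2,a)→(s2,b,→)
state=s2 head=2 tape=bb[a]ab_   (s2,a)→(s2,b,→)
state=s2 head=3 tape=bbb[a]b_   (s2,a)→(s2,b,→)
state=s2 head=4 tape=bbbb[b]_   (s2,b)→(s3,_,→)
state=s3 head=5 tape=bbbb_[_]   (s3,_)→(s2,b,←)
state=s2 head=4 tape=bbbb[_]b   (s2,_)→(s3,a,→)
state=s3 head=5 tape=bbbba[b]
Cell 4 holds a when M halts.

a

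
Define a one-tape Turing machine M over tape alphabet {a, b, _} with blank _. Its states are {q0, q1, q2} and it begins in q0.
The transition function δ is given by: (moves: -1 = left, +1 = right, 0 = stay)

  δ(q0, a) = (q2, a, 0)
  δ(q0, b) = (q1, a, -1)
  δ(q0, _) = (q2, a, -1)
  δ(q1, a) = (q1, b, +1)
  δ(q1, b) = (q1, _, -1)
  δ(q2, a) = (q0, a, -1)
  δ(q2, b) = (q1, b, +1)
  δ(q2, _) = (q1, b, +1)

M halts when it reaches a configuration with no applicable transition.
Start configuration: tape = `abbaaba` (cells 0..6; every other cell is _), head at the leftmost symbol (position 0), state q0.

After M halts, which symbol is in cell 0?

q0 | ___[a]bbaaba   read a → write a, move 0, go to q2
q2 | ___[a]bbaaba   read a → write a, move -1, go to q0
q0 | __[_]abbaaba   read _ → write a, move -1, go to q2
q2 | _[_]aabbaaba   read _ → write b, move +1, go to q1
q1 | _b[a]abbaaba   read a → write b, move +1, go to q1
q1 | _bb[a]bbaaba   read a → write b, move +1, go to q1
q1 | _bbb[b]baaba   read b → write _, move -1, go to q1
q1 | _bb[b]_baaba   read b → write _, move -1, go to q1
q1 | _b[b]__baaba   read b → write _, move -1, go to q1
q1 | _[b]___baaba   read b → write _, move -1, go to q1
q1 | [_]____baaba
Cell 0 holds _ when M halts.

_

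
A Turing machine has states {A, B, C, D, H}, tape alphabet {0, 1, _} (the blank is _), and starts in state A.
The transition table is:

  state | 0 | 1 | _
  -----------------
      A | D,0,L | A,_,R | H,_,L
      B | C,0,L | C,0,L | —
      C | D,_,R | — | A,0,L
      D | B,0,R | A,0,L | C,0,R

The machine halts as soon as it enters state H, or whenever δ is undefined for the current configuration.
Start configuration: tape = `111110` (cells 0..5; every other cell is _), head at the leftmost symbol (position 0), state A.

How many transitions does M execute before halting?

14

A | [1]11110___   read 1 → write _, move R, go to A
A | _[1]1110___   read 1 → write _, move R, go to A
A | __[1]110___   read 1 → write _, move R, go to A
A | ___[1]10___   read 1 → write _, move R, go to A
A | ____[1]0___   read 1 → write _, move R, go to A
A | _____[0]___   read 0 → write 0, move L, go to D
D | ____[_]0___   read _ → write 0, move R, go to C
C | ____0[0]___   read 0 → write _, move R, go to D
D | ____0_[_]__   read _ → write 0, move R, go to C
C | ____0_0[_]_   read _ → write 0, move L, go to A
A | ____0_[0]0_   read 0 → write 0, move L, go to D
D | ____0[_]00_   read _ → write 0, move R, go to C
C | ____00[0]0_   read 0 → write _, move R, go to D
D | ____00_[0]_   read 0 → write 0, move R, go to B
B | ____00_0[_]
M halts after 14 transitions.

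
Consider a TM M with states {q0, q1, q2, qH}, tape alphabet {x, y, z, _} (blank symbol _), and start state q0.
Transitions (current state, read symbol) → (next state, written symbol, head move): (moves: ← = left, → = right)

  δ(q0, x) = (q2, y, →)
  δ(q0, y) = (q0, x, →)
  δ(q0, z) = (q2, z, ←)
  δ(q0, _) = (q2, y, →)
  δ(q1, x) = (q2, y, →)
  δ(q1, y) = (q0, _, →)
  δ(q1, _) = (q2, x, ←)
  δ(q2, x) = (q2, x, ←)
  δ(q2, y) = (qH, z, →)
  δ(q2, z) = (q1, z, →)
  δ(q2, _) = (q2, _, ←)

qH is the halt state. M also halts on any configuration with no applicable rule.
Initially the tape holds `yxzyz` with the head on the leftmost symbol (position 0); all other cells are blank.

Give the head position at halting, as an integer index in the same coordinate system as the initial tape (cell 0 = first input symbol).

state=q0 head=0 tape=[y]xzyz__   (q0,y)→(q0,x,→)
state=q0 head=1 tape=x[x]zyz__   (q0,x)→(q2,y,→)
state=q2 head=2 tape=xy[z]yz__   (q2,z)→(q1,z,→)
state=q1 head=3 tape=xyz[y]z__   (q1,y)→(q0,_,→)
state=q0 head=4 tape=xyz_[z]__   (q0,z)→(q2,z,←)
state=q2 head=3 tape=xyz[_]z__   (q2,_)→(q2,_,←)
state=q2 head=2 tape=xy[z]_z__   (q2,z)→(q1,z,→)
state=q1 head=3 tape=xyz[_]z__   (q1,_)→(q2,x,←)
state=q2 head=2 tape=xy[z]xz__   (q2,z)→(q1,z,→)
state=q1 head=3 tape=xyz[x]z__   (q1,x)→(q2,y,→)
state=q2 head=4 tape=xyzy[z]__   (q2,z)→(q1,z,→)
state=q1 head=5 tape=xyzyz[_]_   (q1,_)→(q2,x,←)
state=q2 head=4 tape=xyzy[z]x_   (q2,z)→(q1,z,→)
state=q1 head=5 tape=xyzyz[x]_   (q1,x)→(q2,y,→)
state=q2 head=6 tape=xyzyzy[_]   (q2,_)→(q2,_,←)
state=q2 head=5 tape=xyzyz[y]_   (q2,y)→(qH,z,→)
state=qH head=6 tape=xyzyzz[_]
At halt the head is at cell 6.

6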